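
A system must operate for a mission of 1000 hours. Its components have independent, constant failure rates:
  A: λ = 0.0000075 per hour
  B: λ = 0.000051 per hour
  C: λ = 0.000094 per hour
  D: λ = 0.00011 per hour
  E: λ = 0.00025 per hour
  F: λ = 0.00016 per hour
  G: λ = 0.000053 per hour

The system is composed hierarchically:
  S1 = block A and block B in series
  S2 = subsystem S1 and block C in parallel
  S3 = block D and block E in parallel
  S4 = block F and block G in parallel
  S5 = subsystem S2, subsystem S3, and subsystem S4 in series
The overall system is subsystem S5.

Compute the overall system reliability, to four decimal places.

0.9646

R(A) = exp(−0.0000075 × 1000) = 0.992528
R(B) = exp(−0.000051 × 1000) = 0.950279
R(C) = exp(−0.000094 × 1000) = 0.910283
R(D) = exp(−0.00011 × 1000) = 0.895834
R(E) = exp(−0.00025 × 1000) = 0.778801
R(F) = exp(−0.00016 × 1000) = 0.852144
R(G) = exp(−0.000053 × 1000) = 0.948380
Series (A and B): 0.992528 × 0.950279 = 0.943179
Parallel ([0.943179] and C): 1 − (1 − 0.943179)(1 − 0.910283) = 0.994902
Parallel (D and E): 1 − (1 − 0.895834)(1 − 0.778801) = 0.976959
Parallel (F and G): 1 − (1 − 0.852144)(1 − 0.948380) = 0.992368
Series ([0.994902], [0.976959], and [0.992368]): 0.994902 × 0.976959 × 0.992368 = 0.9646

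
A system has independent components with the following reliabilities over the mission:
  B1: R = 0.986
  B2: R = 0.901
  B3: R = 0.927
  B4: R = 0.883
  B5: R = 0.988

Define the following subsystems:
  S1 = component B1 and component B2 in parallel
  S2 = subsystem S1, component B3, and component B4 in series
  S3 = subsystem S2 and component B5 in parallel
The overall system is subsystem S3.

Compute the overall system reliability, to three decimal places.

Parallel (B1 and B2): 1 − (1 − 0.98600)(1 − 0.90100) = 0.99861
Series ([0.99861], B3, and B4): 0.99861 × 0.92700 × 0.88300 = 0.81740
Parallel ([0.81740] and B5): 1 − (1 − 0.81740)(1 − 0.98800) = 0.998

0.998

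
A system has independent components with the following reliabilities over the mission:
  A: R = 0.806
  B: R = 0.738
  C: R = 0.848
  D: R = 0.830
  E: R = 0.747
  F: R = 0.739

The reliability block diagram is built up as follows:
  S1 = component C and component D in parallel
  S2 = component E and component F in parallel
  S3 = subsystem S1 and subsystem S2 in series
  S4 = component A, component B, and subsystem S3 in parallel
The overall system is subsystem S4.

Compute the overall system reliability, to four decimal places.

0.9954

Parallel (C and D): 1 − (1 − 0.848000)(1 − 0.830000) = 0.974160
Parallel (E and F): 1 − (1 − 0.747000)(1 − 0.739000) = 0.933967
Series ([0.974160] and [0.933967]): 0.974160 × 0.933967 = 0.909833
Parallel (A, B, and [0.909833]): 1 − (1 − 0.806000)(1 − 0.738000)(1 − 0.909833) = 0.9954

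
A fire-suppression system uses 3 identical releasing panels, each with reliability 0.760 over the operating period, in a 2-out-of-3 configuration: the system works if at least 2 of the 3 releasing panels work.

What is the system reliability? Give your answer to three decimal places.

R = Σ_{i=2}^{3} C(3,i) p^i (1−p)^{3−i} with p = 0.760
C(3,2)·0.760^2·0.240^1 = 0.41587
C(3,3)·0.760^3·0.240^0 = 0.43898
Sum = 0.855

0.855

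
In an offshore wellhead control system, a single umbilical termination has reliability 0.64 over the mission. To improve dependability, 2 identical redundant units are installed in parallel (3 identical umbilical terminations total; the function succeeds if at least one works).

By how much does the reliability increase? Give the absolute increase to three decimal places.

R_before = 0.64
R_after = 1 − (1 − 0.64)^3 = 0.953
ΔR = 0.953 − 0.64 = 0.313

0.313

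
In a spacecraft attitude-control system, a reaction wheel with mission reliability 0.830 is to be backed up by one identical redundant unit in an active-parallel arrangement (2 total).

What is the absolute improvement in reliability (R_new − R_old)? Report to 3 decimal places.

R_before = 0.830
R_after = 1 − (1 − 0.830)^2 = 0.971
ΔR = 0.971 − 0.830 = 0.141

0.141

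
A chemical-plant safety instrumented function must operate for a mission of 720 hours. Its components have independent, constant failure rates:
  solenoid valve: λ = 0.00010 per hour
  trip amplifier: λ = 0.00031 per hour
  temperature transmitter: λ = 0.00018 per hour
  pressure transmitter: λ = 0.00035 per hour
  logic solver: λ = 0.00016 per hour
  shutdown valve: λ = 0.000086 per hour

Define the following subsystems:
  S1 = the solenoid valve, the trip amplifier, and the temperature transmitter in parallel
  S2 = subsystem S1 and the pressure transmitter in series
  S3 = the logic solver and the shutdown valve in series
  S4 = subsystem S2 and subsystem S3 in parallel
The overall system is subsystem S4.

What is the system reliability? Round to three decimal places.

0.964

R(solenoid valve) = exp(−0.00010 × 720) = 0.93053
R(trip amplifier) = exp(−0.00031 × 720) = 0.79995
R(temperature transmitter) = exp(−0.00018 × 720) = 0.87845
R(pressure transmitter) = exp(−0.00035 × 720) = 0.77724
R(logic solver) = exp(−0.00016 × 720) = 0.89119
R(shutdown valve) = exp(−0.000086 × 720) = 0.93996
Parallel (solenoid valve, trip amplifier, and temperature transmitter): 1 − (1 − 0.93053)(1 − 0.79995)(1 − 0.87845) = 0.99831
Series ([0.99831] and pressure transmitter): 0.99831 × 0.77724 = 0.77593
Series (logic solver and shutdown valve): 0.89119 × 0.93996 = 0.83768
Parallel ([0.77593] and [0.83768]): 1 − (1 − 0.77593)(1 − 0.83768) = 0.964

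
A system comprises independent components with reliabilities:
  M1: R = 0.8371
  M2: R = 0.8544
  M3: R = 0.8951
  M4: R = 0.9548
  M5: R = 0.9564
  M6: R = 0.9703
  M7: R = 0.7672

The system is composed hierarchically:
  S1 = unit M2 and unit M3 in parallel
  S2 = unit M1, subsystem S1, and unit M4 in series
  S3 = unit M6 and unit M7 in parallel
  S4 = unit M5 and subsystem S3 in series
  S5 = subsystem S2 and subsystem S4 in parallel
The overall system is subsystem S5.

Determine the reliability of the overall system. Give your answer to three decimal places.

Parallel (M2 and M3): 1 − (1 − 0.85440)(1 − 0.89510) = 0.98473
Series (M1, [0.98473], and M4): 0.83710 × 0.98473 × 0.95480 = 0.78706
Parallel (M6 and M7): 1 − (1 − 0.97030)(1 − 0.76720) = 0.99309
Series (M5 and [0.99309]): 0.95640 × 0.99309 = 0.94979
Parallel ([0.78706] and [0.94979]): 1 − (1 − 0.78706)(1 − 0.94979) = 0.989

0.989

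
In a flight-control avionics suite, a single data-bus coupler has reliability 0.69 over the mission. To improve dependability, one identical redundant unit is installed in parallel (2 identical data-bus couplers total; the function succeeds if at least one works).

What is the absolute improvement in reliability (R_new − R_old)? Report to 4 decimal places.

0.2139

R_before = 0.69
R_after = 1 − (1 − 0.69)^2 = 0.9039
ΔR = 0.9039 − 0.69 = 0.2139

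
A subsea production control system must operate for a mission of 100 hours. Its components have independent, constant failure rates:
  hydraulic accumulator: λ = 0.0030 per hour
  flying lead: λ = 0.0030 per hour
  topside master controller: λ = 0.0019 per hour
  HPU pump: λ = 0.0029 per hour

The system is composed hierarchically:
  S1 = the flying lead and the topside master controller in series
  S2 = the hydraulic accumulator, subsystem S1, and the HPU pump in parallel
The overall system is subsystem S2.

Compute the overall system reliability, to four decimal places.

0.9747

R(hydraulic accumulator) = exp(−0.0030 × 100) = 0.740818
R(flying lead) = exp(−0.0030 × 100) = 0.740818
R(topside master controller) = exp(−0.0019 × 100) = 0.826959
R(HPU pump) = exp(−0.0029 × 100) = 0.748264
Series (flying lead and topside master controller): 0.740818 × 0.826959 = 0.612626
Parallel (hydraulic accumulator, [0.612626], and HPU pump): 1 − (1 − 0.740818)(1 − 0.612626)(1 − 0.748264) = 0.9747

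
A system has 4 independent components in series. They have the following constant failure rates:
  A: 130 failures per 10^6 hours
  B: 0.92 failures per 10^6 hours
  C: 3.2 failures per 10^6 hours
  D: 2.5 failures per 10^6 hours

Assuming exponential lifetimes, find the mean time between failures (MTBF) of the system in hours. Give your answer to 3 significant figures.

7320

Series of exponential components: λ_sys = Σ λ_i
λ_sys = 0.00013 + 0.00000092 + 0.0000032 + 0.0000025 = 1.3662e-04 /h
MTBF = 1 / λ_sys = 7320 h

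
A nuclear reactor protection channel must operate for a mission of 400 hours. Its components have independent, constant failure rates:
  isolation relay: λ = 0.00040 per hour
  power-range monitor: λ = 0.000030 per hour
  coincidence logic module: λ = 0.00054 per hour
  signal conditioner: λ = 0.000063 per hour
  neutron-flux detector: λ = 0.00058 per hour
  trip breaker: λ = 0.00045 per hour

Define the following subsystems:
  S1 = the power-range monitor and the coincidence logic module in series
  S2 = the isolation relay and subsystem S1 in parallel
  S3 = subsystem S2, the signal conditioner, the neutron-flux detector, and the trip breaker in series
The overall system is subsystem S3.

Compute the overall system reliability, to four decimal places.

R(isolation relay) = exp(−0.00040 × 400) = 0.852144
R(power-range monitor) = exp(−0.000030 × 400) = 0.988072
R(coincidence logic module) = exp(−0.00054 × 400) = 0.805735
R(signal conditioner) = exp(−0.000063 × 400) = 0.975115
R(neutron-flux detector) = exp(−0.00058 × 400) = 0.792946
R(trip breaker) = exp(−0.00045 × 400) = 0.835270
Series (power-range monitor and coincidence logic module): 0.988072 × 0.805735 = 0.796124
Parallel (isolation relay and [0.796124]): 1 − (1 − 0.852144)(1 − 0.796124) = 0.969856
Series ([0.969856], signal conditioner, neutron-flux detector, and trip breaker): 0.969856 × 0.975115 × 0.792946 × 0.835270 = 0.6264

0.6264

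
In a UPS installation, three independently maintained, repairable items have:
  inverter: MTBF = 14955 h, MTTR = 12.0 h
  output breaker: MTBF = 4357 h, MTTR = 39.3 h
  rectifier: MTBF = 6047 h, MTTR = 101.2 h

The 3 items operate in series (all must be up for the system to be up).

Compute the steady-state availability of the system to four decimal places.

0.9740

A(inverter) = MTBF/(MTBF+MTTR) = 14955/(14955+12.0) = 0.999198
A(output breaker) = MTBF/(MTBF+MTTR) = 4357/(4357+39.3) = 0.991061
A(rectifier) = MTBF/(MTBF+MTTR) = 6047/(6047+101.2) = 0.983540
Series availability: 0.999198 × 0.991061 × 0.983540 = 0.9740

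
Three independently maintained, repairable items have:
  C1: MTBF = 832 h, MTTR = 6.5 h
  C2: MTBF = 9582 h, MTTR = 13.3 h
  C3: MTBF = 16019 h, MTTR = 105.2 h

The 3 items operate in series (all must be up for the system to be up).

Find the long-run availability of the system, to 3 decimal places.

A(C1) = MTBF/(MTBF+MTTR) = 832/(832+6.5) = 0.992248
A(C2) = MTBF/(MTBF+MTTR) = 9582/(9582+13.3) = 0.998614
A(C3) = MTBF/(MTBF+MTTR) = 16019/(16019+105.2) = 0.993476
Series availability: 0.992248 × 0.998614 × 0.993476 = 0.984

0.984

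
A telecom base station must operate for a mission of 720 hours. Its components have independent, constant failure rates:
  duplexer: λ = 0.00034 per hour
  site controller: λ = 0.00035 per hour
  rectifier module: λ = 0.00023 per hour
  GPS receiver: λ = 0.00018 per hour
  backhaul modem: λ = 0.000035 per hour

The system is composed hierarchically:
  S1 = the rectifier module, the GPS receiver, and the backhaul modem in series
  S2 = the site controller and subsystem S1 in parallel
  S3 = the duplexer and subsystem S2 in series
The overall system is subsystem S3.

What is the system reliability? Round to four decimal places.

0.7351

R(duplexer) = exp(−0.00034 × 720) = 0.782861
R(site controller) = exp(−0.00035 × 720) = 0.777245
R(rectifier module) = exp(−0.00023 × 720) = 0.847385
R(GPS receiver) = exp(−0.00018 × 720) = 0.878447
R(backhaul modem) = exp(−0.000035 × 720) = 0.975115
Series (rectifier module, GPS receiver, and backhaul modem): 0.847385 × 0.878447 × 0.975115 = 0.725859
Parallel (site controller and [0.725859]): 1 − (1 − 0.777245)(1 − 0.725859) = 0.938934
Series (duplexer and [0.938934]): 0.782861 × 0.938934 = 0.7351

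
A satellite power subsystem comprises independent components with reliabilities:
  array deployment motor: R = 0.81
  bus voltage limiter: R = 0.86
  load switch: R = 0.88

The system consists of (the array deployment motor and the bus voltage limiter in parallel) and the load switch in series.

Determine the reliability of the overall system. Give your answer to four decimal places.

Parallel (array deployment motor and bus voltage limiter): 1 − (1 − 0.810000)(1 − 0.860000) = 0.973400
Series ([0.973400] and load switch): 0.973400 × 0.880000 = 0.8566

0.8566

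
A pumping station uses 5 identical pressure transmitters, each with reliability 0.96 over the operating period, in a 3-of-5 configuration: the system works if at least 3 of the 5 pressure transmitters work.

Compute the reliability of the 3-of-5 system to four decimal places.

R = Σ_{i=3}^{5} C(5,i) p^i (1−p)^{5−i} with p = 0.96
C(5,3)·0.96^3·0.04^2 = 0.014156
C(5,4)·0.96^4·0.04^1 = 0.169869
C(5,5)·0.96^5·0.04^0 = 0.815373
Sum = 0.9994

0.9994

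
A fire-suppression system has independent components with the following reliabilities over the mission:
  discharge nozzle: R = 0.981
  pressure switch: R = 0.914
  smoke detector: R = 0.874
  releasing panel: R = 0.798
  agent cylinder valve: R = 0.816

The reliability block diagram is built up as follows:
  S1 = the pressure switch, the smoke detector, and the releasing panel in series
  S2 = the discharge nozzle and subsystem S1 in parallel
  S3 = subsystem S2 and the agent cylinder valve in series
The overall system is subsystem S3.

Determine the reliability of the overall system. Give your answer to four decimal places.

0.8104

Series (pressure switch, smoke detector, and releasing panel): 0.914000 × 0.874000 × 0.798000 = 0.637471
Parallel (discharge nozzle and [0.637471]): 1 − (1 − 0.981000)(1 − 0.637471) = 0.993112
Series ([0.993112] and agent cylinder valve): 0.993112 × 0.816000 = 0.8104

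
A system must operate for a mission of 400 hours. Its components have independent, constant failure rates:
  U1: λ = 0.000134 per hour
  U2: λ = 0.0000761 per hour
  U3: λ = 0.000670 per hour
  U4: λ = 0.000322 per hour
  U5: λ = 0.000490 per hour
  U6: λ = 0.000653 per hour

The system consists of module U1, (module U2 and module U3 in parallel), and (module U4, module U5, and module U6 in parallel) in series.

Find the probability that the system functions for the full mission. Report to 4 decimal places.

R(U1) = exp(−0.000134 × 400) = 0.947811
R(U2) = exp(−0.0000761 × 400) = 0.970019
R(U3) = exp(−0.000670 × 400) = 0.764908
R(U4) = exp(−0.000322 × 400) = 0.879150
R(U5) = exp(−0.000490 × 400) = 0.822012
R(U6) = exp(−0.000653 × 400) = 0.770127
Parallel (U2 and U3): 1 − (1 − 0.970019)(1 − 0.764908) = 0.992952
Parallel (U4, U5, and U6): 1 − (1 − 0.879150)(1 − 0.822012)(1 − 0.770127) = 0.995055
Series (U1, [0.992952], and [0.995055]): 0.947811 × 0.992952 × 0.995055 = 0.9365

0.9365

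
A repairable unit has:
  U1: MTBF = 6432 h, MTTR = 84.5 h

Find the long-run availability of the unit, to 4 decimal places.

0.9870

A(U1) = MTBF/(MTBF+MTTR) = 6432/(6432+84.5) = 0.9870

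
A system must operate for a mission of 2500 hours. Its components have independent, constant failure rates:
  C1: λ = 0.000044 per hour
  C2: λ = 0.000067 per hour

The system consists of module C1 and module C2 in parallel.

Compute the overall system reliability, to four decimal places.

0.9839

R(C1) = exp(−0.000044 × 2500) = 0.895834
R(C2) = exp(−0.000067 × 2500) = 0.845777
Parallel (C1 and C2): 1 − (1 − 0.895834)(1 − 0.845777) = 0.9839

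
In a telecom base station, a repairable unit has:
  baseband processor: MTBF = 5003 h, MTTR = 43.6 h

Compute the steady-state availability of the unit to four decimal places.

0.9914

A(baseband processor) = MTBF/(MTBF+MTTR) = 5003/(5003+43.6) = 0.9914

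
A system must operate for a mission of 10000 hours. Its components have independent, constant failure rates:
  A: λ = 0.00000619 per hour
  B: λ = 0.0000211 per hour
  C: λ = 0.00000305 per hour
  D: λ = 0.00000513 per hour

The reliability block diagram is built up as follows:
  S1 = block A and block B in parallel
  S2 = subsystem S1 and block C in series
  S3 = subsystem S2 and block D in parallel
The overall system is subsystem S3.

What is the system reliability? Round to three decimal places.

R(A) = exp(−0.00000619 × 10000) = 0.93998
R(B) = exp(−0.0000211 × 10000) = 0.80977
R(C) = exp(−0.00000305 × 10000) = 0.96996
R(D) = exp(−0.00000513 × 10000) = 0.94999
Parallel (A and B): 1 − (1 − 0.93998)(1 − 0.80977) = 0.98858
Series ([0.98858] and C): 0.98858 × 0.96996 = 0.95888
Parallel ([0.95888] and D): 1 − (1 − 0.95888)(1 − 0.94999) = 0.998

0.998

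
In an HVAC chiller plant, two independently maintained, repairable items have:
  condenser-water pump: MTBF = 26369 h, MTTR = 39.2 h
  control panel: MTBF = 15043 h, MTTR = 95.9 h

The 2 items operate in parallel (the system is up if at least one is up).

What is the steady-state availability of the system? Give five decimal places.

A(condenser-water pump) = MTBF/(MTBF+MTTR) = 26369/(26369+39.2) = 0.998516
A(control panel) = MTBF/(MTBF+MTTR) = 15043/(15043+95.9) = 0.993665
Parallel availability: 1 − (1 − 0.998516)(1 − 0.993665) = 0.99999

0.99999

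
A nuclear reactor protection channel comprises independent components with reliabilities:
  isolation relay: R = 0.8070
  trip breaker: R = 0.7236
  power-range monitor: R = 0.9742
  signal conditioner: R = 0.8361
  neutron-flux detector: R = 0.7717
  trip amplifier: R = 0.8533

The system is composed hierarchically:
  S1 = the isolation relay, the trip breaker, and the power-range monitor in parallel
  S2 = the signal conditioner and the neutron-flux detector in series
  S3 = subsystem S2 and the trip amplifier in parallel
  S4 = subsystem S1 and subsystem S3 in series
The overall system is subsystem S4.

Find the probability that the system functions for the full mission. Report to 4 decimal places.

0.9466

Parallel (isolation relay, trip breaker, and power-range monitor): 1 − (1 − 0.807000)(1 − 0.723600)(1 − 0.974200) = 0.998624
Series (signal conditioner and neutron-flux detector): 0.836100 × 0.771700 = 0.645218
Parallel ([0.645218] and trip amplifier): 1 − (1 − 0.645218)(1 − 0.853300) = 0.947953
Series ([0.998624] and [0.947953]): 0.998624 × 0.947953 = 0.9466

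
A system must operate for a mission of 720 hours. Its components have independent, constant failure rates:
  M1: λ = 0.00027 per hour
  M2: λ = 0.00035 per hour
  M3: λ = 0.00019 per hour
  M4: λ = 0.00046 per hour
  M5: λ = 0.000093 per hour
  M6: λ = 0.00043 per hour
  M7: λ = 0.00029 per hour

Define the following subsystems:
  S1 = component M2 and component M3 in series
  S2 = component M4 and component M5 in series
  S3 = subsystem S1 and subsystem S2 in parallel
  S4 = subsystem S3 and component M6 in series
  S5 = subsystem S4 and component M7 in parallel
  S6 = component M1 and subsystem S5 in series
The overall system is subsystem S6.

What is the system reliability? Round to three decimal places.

R(M1) = exp(−0.00027 × 720) = 0.82333
R(M2) = exp(−0.00035 × 720) = 0.77724
R(M3) = exp(−0.00019 × 720) = 0.87214
R(M4) = exp(−0.00046 × 720) = 0.71806
R(M5) = exp(−0.000093 × 720) = 0.93523
R(M6) = exp(−0.00043 × 720) = 0.73374
R(M7) = exp(−0.00029 × 720) = 0.81156
Series (M2 and M3): 0.77724 × 0.87214 = 0.67786
Series (M4 and M5): 0.71806 × 0.93523 = 0.67155
Parallel ([0.67786] and [0.67155]): 1 − (1 − 0.67786)(1 − 0.67155) = 0.89419
Series ([0.89419] and M6): 0.89419 × 0.73374 = 0.65610
Parallel ([0.65610] and M7): 1 − (1 − 0.65610)(1 − 0.81156) = 0.93520
Series (M1 and [0.93520]): 0.82333 × 0.93520 = 0.770

0.770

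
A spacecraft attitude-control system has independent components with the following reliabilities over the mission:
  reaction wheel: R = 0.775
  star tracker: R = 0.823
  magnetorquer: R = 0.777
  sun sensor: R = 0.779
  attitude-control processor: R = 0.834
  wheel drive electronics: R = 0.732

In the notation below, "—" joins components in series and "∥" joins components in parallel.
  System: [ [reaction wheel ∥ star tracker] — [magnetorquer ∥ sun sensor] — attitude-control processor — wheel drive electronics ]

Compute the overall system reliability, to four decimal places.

Parallel (reaction wheel and star tracker): 1 − (1 − 0.775000)(1 − 0.823000) = 0.960175
Parallel (magnetorquer and sun sensor): 1 − (1 − 0.777000)(1 − 0.779000) = 0.950717
Series ([0.960175], [0.950717], attitude-control processor, and wheel drive electronics): 0.960175 × 0.950717 × 0.834000 × 0.732000 = 0.5573

0.5573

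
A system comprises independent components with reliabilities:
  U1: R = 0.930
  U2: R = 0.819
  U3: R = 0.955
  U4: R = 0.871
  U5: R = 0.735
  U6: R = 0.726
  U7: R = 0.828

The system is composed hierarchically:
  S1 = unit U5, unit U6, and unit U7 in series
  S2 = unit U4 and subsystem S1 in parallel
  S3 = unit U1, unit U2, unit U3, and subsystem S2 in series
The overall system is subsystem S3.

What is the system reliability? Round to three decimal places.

0.675

Series (U5, U6, and U7): 0.73500 × 0.72600 × 0.82800 = 0.44183
Parallel (U4 and [0.44183]): 1 − (1 − 0.87100)(1 − 0.44183) = 0.92800
Series (U1, U2, U3, and [0.92800]): 0.93000 × 0.81900 × 0.95500 × 0.92800 = 0.675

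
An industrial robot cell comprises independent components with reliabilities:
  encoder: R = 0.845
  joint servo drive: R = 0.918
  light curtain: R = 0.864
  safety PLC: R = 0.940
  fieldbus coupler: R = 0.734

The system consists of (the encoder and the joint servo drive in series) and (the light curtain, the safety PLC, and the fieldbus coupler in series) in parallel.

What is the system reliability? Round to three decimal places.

Series (encoder and joint servo drive): 0.84500 × 0.91800 = 0.77571
Series (light curtain, safety PLC, and fieldbus coupler): 0.86400 × 0.94000 × 0.73400 = 0.59613
Parallel ([0.77571] and [0.59613]): 1 − (1 − 0.77571)(1 − 0.59613) = 0.909

0.909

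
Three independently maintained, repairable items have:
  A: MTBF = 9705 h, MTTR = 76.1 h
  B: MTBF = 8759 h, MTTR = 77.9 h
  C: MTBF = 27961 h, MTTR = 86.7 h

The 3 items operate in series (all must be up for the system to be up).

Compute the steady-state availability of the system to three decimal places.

A(A) = MTBF/(MTBF+MTTR) = 9705/(9705+76.1) = 0.992220
A(B) = MTBF/(MTBF+MTTR) = 8759/(8759+77.9) = 0.991185
A(C) = MTBF/(MTBF+MTTR) = 27961/(27961+86.7) = 0.996909
Series availability: 0.992220 × 0.991185 × 0.996909 = 0.980

0.980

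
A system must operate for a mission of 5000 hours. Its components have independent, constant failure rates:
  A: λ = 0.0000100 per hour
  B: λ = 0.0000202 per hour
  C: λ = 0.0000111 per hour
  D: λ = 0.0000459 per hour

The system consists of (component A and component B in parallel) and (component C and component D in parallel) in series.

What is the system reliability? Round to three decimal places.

R(A) = exp(−0.0000100 × 5000) = 0.95123
R(B) = exp(−0.0000202 × 5000) = 0.90393
R(C) = exp(−0.0000111 × 5000) = 0.94601
R(D) = exp(−0.0000459 × 5000) = 0.79493
Parallel (A and B): 1 − (1 − 0.95123)(1 − 0.90393) = 0.99531
Parallel (C and D): 1 − (1 − 0.94601)(1 − 0.79493) = 0.98893
Series ([0.99531] and [0.98893]): 0.99531 × 0.98893 = 0.984

0.984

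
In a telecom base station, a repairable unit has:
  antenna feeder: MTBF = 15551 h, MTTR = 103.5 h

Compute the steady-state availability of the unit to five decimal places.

0.99339

A(antenna feeder) = MTBF/(MTBF+MTTR) = 15551/(15551+103.5) = 0.99339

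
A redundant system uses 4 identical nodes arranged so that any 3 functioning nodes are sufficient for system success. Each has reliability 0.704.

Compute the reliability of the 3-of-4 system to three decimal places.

R = Σ_{i=3}^{4} C(4,i) p^i (1−p)^{4−i} with p = 0.704
C(4,3)·0.704^3·0.296^1 = 0.41311
C(4,4)·0.704^4·0.296^0 = 0.24564
Sum = 0.659

0.659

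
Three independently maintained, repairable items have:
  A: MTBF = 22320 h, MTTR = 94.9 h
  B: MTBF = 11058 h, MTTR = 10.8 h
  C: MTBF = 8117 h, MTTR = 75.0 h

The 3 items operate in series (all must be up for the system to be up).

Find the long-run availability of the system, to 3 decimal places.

A(A) = MTBF/(MTBF+MTTR) = 22320/(22320+94.9) = 0.995766
A(B) = MTBF/(MTBF+MTTR) = 11058/(11058+10.8) = 0.999024
A(C) = MTBF/(MTBF+MTTR) = 8117/(8117+75.0) = 0.990845
Series availability: 0.995766 × 0.999024 × 0.990845 = 0.986

0.986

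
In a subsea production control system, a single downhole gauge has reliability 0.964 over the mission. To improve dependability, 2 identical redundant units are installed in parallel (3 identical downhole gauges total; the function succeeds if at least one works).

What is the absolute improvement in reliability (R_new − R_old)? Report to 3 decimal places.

0.036

R_before = 0.964
R_after = 1 − (1 − 0.964)^3 = 1.000
ΔR = 1.000 − 0.964 = 0.036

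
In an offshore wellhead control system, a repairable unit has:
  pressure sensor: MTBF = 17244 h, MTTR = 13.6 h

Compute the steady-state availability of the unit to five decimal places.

A(pressure sensor) = MTBF/(MTBF+MTTR) = 17244/(17244+13.6) = 0.99921

0.99921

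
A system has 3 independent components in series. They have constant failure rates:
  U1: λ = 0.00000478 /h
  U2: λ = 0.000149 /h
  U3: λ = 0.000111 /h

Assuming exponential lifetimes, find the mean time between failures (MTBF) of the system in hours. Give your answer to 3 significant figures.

3780

Series of exponential components: λ_sys = Σ λ_i
λ_sys = 0.00000478 + 0.000149 + 0.000111 = 2.6478e-04 /h
MTBF = 1 / λ_sys = 3780 h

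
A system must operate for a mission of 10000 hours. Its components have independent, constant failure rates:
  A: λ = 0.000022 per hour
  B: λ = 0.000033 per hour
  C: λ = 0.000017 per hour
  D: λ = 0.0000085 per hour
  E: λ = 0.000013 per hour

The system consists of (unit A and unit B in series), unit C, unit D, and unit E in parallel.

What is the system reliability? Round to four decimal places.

R(A) = exp(−0.000022 × 10000) = 0.802519
R(B) = exp(−0.000033 × 10000) = 0.718924
R(C) = exp(−0.000017 × 10000) = 0.843665
R(D) = exp(−0.0000085 × 10000) = 0.918512
R(E) = exp(−0.000013 × 10000) = 0.878095
Series (A and B): 0.802519 × 0.718924 = 0.576950
Parallel ([0.576950], C, D, and E): 1 − (1 − 0.576950)(1 − 0.843665)(1 − 0.918512)(1 − 0.878095) = 0.9993

0.9993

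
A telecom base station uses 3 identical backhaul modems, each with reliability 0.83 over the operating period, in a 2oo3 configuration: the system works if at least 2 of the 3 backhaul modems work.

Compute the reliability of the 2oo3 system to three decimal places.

0.923

R = Σ_{i=2}^{3} C(3,i) p^i (1−p)^{3−i} with p = 0.83
C(3,2)·0.83^2·0.17^1 = 0.35134
C(3,3)·0.83^3·0.17^0 = 0.57179
Sum = 0.923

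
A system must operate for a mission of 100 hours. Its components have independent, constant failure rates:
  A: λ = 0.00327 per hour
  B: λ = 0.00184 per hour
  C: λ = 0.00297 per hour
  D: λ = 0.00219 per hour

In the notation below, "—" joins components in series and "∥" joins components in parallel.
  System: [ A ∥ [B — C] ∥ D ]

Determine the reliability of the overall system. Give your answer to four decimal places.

R(A) = exp(−0.00327 × 100) = 0.721084
R(B) = exp(−0.00184 × 100) = 0.831936
R(C) = exp(−0.00297 × 100) = 0.743044
R(D) = exp(−0.00219 × 100) = 0.803322
Series (B and C): 0.831936 × 0.743044 = 0.618165
Parallel (A, [0.618165], and D): 1 − (1 − 0.721084)(1 − 0.618165)(1 − 0.803322) = 0.9791

0.9791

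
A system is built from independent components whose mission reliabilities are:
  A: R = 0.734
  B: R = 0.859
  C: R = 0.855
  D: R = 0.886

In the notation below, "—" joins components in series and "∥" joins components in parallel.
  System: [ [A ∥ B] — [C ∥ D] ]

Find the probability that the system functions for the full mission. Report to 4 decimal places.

Parallel (A and B): 1 − (1 − 0.734000)(1 − 0.859000) = 0.962494
Parallel (C and D): 1 − (1 − 0.855000)(1 − 0.886000) = 0.983470
Series ([0.962494] and [0.983470]): 0.962494 × 0.983470 = 0.9466

0.9466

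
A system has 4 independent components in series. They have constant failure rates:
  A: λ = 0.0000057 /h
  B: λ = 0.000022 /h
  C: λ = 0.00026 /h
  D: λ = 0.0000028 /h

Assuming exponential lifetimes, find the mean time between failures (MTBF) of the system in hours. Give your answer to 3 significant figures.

3440

Series of exponential components: λ_sys = Σ λ_i
λ_sys = 0.0000057 + 0.000022 + 0.00026 + 0.0000028 = 2.9050e-04 /h
MTBF = 1 / λ_sys = 3440 h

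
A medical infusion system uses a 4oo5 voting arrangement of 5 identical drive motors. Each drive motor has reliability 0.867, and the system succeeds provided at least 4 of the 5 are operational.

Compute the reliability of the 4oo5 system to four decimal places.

R = Σ_{i=4}^{5} C(5,i) p^i (1−p)^{5−i} with p = 0.867
C(5,4)·0.867^4·0.133^1 = 0.375749
C(5,5)·0.867^5·0.133^0 = 0.489887
Sum = 0.8656

0.8656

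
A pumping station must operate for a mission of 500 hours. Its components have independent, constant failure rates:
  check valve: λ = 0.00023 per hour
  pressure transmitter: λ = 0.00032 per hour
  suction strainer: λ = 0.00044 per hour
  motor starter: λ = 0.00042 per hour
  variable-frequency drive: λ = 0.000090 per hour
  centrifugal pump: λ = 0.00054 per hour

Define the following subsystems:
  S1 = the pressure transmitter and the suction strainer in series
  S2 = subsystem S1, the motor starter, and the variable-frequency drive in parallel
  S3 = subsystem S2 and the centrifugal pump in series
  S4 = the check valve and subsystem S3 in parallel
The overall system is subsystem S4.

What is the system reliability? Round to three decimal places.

R(check valve) = exp(−0.00023 × 500) = 0.89137
R(pressure transmitter) = exp(−0.00032 × 500) = 0.85214
R(suction strainer) = exp(−0.00044 × 500) = 0.80252
R(motor starter) = exp(−0.00042 × 500) = 0.81058
R(variable-frequency drive) = exp(−0.000090 × 500) = 0.95600
R(centrifugal pump) = exp(−0.00054 × 500) = 0.76338
Series (pressure transmitter and suction strainer): 0.85214 × 0.80252 = 0.68386
Parallel ([0.68386], motor starter, and variable-frequency drive): 1 − (1 − 0.68386)(1 − 0.81058)(1 − 0.95600) = 0.99737
Series ([0.99737] and centrifugal pump): 0.99737 × 0.76338 = 0.76137
Parallel (check valve and [0.76137]): 1 − (1 − 0.89137)(1 − 0.76137) = 0.974

0.974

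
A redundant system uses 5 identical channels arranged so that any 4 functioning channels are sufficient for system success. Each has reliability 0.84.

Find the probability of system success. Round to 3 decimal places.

R = Σ_{i=4}^{5} C(5,i) p^i (1−p)^{5−i} with p = 0.84
C(5,4)·0.84^4·0.16^1 = 0.39830
C(5,5)·0.84^5·0.16^0 = 0.41821
Sum = 0.817

0.817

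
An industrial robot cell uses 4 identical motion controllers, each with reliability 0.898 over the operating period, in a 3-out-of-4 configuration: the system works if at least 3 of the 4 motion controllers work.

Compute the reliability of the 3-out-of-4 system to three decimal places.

0.946

R = Σ_{i=3}^{4} C(4,i) p^i (1−p)^{4−i} with p = 0.898
C(4,3)·0.898^3·0.102^1 = 0.29545
C(4,4)·0.898^4·0.102^0 = 0.65029
Sum = 0.946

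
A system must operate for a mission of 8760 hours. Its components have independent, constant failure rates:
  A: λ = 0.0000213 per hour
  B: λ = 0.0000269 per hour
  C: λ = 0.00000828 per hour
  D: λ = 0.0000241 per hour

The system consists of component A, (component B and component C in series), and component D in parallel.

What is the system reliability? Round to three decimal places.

R(A) = exp(−0.0000213 × 8760) = 0.82979
R(B) = exp(−0.0000269 × 8760) = 0.79006
R(C) = exp(−0.00000828 × 8760) = 0.93004
R(D) = exp(−0.0000241 × 8760) = 0.80968
Series (B and C): 0.79006 × 0.93004 = 0.73479
Parallel (A, [0.73479], and D): 1 − (1 − 0.82979)(1 − 0.73479)(1 − 0.80968) = 0.991

0.991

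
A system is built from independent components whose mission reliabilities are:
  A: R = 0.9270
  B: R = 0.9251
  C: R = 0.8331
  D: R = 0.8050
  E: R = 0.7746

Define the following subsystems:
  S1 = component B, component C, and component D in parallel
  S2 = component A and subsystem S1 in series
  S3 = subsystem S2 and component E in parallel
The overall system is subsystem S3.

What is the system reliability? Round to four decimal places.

0.9830

Parallel (B, C, and D): 1 − (1 − 0.925100)(1 − 0.833100)(1 − 0.805000) = 0.997562
Series (A and [0.997562]): 0.927000 × 0.997562 = 0.924740
Parallel ([0.924740] and E): 1 − (1 − 0.924740)(1 − 0.774600) = 0.9830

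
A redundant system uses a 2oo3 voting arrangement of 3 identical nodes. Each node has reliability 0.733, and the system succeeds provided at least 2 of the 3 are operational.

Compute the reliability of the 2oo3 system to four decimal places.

0.8242

R = Σ_{i=2}^{3} C(3,i) p^i (1−p)^{3−i} with p = 0.733
C(3,2)·0.733^2·0.267^1 = 0.430368
C(3,3)·0.733^3·0.267^0 = 0.393833
Sum = 0.8242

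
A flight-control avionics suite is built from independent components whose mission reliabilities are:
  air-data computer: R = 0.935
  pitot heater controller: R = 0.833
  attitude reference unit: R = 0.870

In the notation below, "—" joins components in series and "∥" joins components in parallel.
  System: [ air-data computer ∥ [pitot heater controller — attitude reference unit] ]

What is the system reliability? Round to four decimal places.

0.9821

Series (pitot heater controller and attitude reference unit): 0.833000 × 0.870000 = 0.724710
Parallel (air-data computer and [0.724710]): 1 − (1 − 0.935000)(1 − 0.724710) = 0.9821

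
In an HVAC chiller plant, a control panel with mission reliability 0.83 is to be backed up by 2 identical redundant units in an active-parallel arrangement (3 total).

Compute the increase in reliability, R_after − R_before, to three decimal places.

R_before = 0.83
R_after = 1 − (1 − 0.83)^3 = 0.995
ΔR = 0.995 − 0.83 = 0.165

0.165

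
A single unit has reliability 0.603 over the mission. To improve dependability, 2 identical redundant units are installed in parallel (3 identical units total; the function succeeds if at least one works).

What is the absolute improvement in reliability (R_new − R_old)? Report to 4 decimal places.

R_before = 0.603
R_after = 1 − (1 − 0.603)^3 = 0.9374
ΔR = 0.9374 − 0.603 = 0.3344

0.3344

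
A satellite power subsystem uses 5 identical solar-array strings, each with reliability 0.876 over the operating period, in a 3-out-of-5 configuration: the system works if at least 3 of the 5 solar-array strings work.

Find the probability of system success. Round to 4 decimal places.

0.9843

R = Σ_{i=3}^{5} C(5,i) p^i (1−p)^{5−i} with p = 0.876
C(5,3)·0.876^3·0.124^2 = 0.103361
C(5,4)·0.876^4·0.124^1 = 0.365097
C(5,5)·0.876^5·0.124^0 = 0.515847
Sum = 0.9843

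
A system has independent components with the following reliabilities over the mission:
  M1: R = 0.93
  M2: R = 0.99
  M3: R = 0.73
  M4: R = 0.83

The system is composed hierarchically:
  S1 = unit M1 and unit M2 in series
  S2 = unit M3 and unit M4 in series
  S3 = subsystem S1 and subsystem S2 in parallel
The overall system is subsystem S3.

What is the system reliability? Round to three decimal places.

0.969

Series (M1 and M2): 0.93000 × 0.99000 = 0.92070
Series (M3 and M4): 0.73000 × 0.83000 = 0.60590
Parallel ([0.92070] and [0.60590]): 1 − (1 − 0.92070)(1 − 0.60590) = 0.969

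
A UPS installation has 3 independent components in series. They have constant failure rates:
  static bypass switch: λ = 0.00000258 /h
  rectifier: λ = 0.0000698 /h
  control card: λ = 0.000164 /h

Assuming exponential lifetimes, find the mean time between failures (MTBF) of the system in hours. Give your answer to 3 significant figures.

4230

Series of exponential components: λ_sys = Σ λ_i
λ_sys = 0.00000258 + 0.0000698 + 0.000164 = 2.3638e-04 /h
MTBF = 1 / λ_sys = 4230 h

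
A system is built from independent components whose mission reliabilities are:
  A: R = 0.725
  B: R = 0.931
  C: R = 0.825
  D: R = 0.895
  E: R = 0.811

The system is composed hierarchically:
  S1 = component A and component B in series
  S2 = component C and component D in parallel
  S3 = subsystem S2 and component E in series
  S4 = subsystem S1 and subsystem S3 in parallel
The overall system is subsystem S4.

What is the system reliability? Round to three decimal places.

Series (A and B): 0.72500 × 0.93100 = 0.67498
Parallel (C and D): 1 − (1 − 0.82500)(1 − 0.89500) = 0.98163
Series ([0.98163] and E): 0.98163 × 0.81100 = 0.79610
Parallel ([0.67498] and [0.79610]): 1 − (1 − 0.67498)(1 − 0.79610) = 0.934

0.934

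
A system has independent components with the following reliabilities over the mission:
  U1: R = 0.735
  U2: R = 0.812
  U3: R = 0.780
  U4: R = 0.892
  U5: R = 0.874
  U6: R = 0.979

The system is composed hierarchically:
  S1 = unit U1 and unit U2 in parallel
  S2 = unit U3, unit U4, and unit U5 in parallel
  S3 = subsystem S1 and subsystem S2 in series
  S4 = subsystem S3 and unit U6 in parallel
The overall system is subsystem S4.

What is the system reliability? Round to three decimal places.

0.999

Parallel (U1 and U2): 1 − (1 − 0.73500)(1 − 0.81200) = 0.95018
Parallel (U3, U4, and U5): 1 − (1 − 0.78000)(1 − 0.89200)(1 − 0.87400) = 0.99701
Series ([0.95018] and [0.99701]): 0.95018 × 0.99701 = 0.94734
Parallel ([0.94734] and U6): 1 − (1 − 0.94734)(1 − 0.97900) = 0.999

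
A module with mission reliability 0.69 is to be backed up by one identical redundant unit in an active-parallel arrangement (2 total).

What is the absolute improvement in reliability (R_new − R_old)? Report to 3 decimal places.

R_before = 0.69
R_after = 1 − (1 − 0.69)^2 = 0.904
ΔR = 0.904 − 0.69 = 0.214

0.214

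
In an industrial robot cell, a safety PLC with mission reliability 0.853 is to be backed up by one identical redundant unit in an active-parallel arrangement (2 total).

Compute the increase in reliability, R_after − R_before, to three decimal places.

R_before = 0.853
R_after = 1 − (1 − 0.853)^2 = 0.978
ΔR = 0.978 − 0.853 = 0.125

0.125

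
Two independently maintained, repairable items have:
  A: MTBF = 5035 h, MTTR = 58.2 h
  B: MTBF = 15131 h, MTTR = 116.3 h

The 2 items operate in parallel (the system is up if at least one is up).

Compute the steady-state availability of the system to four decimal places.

0.9999

A(A) = MTBF/(MTBF+MTTR) = 5035/(5035+58.2) = 0.988573
A(B) = MTBF/(MTBF+MTTR) = 15131/(15131+116.3) = 0.992372
Parallel availability: 1 − (1 − 0.988573)(1 − 0.992372) = 0.9999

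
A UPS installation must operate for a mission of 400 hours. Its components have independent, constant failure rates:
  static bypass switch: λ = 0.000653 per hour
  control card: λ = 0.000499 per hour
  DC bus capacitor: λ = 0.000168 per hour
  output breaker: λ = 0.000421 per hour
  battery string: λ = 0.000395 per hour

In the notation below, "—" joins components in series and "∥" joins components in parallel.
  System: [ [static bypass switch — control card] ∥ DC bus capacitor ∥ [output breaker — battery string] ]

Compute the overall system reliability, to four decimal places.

0.9933

R(static bypass switch) = exp(−0.000653 × 400) = 0.770127
R(control card) = exp(−0.000499 × 400) = 0.819058
R(DC bus capacitor) = exp(−0.000168 × 400) = 0.935008
R(output breaker) = exp(−0.000421 × 400) = 0.845016
R(battery string) = exp(−0.000395 × 400) = 0.853850
Series (static bypass switch and control card): 0.770127 × 0.819058 = 0.630779
Series (output breaker and battery string): 0.845016 × 0.853850 = 0.721517
Parallel ([0.630779], DC bus capacitor, and [0.721517]): 1 − (1 − 0.630779)(1 − 0.935008)(1 − 0.721517) = 0.9933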